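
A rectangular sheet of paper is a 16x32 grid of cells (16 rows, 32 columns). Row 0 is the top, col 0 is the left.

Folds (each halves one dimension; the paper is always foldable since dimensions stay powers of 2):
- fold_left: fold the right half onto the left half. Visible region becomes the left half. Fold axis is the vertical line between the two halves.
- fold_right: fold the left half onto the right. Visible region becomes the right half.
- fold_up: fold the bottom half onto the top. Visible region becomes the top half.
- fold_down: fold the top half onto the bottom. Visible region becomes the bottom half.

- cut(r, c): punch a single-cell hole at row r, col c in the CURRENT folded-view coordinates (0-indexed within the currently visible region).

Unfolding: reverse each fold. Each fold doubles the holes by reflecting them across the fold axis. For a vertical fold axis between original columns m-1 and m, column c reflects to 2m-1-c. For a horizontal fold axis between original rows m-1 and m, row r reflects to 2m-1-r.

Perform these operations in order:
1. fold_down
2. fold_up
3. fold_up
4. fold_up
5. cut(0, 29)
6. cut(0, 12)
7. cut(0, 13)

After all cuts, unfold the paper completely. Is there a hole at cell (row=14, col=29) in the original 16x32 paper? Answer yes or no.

Op 1 fold_down: fold axis h@8; visible region now rows[8,16) x cols[0,32) = 8x32
Op 2 fold_up: fold axis h@12; visible region now rows[8,12) x cols[0,32) = 4x32
Op 3 fold_up: fold axis h@10; visible region now rows[8,10) x cols[0,32) = 2x32
Op 4 fold_up: fold axis h@9; visible region now rows[8,9) x cols[0,32) = 1x32
Op 5 cut(0, 29): punch at orig (8,29); cuts so far [(8, 29)]; region rows[8,9) x cols[0,32) = 1x32
Op 6 cut(0, 12): punch at orig (8,12); cuts so far [(8, 12), (8, 29)]; region rows[8,9) x cols[0,32) = 1x32
Op 7 cut(0, 13): punch at orig (8,13); cuts so far [(8, 12), (8, 13), (8, 29)]; region rows[8,9) x cols[0,32) = 1x32
Unfold 1 (reflect across h@9): 6 holes -> [(8, 12), (8, 13), (8, 29), (9, 12), (9, 13), (9, 29)]
Unfold 2 (reflect across h@10): 12 holes -> [(8, 12), (8, 13), (8, 29), (9, 12), (9, 13), (9, 29), (10, 12), (10, 13), (10, 29), (11, 12), (11, 13), (11, 29)]
Unfold 3 (reflect across h@12): 24 holes -> [(8, 12), (8, 13), (8, 29), (9, 12), (9, 13), (9, 29), (10, 12), (10, 13), (10, 29), (11, 12), (11, 13), (11, 29), (12, 12), (12, 13), (12, 29), (13, 12), (13, 13), (13, 29), (14, 12), (14, 13), (14, 29), (15, 12), (15, 13), (15, 29)]
Unfold 4 (reflect across h@8): 48 holes -> [(0, 12), (0, 13), (0, 29), (1, 12), (1, 13), (1, 29), (2, 12), (2, 13), (2, 29), (3, 12), (3, 13), (3, 29), (4, 12), (4, 13), (4, 29), (5, 12), (5, 13), (5, 29), (6, 12), (6, 13), (6, 29), (7, 12), (7, 13), (7, 29), (8, 12), (8, 13), (8, 29), (9, 12), (9, 13), (9, 29), (10, 12), (10, 13), (10, 29), (11, 12), (11, 13), (11, 29), (12, 12), (12, 13), (12, 29), (13, 12), (13, 13), (13, 29), (14, 12), (14, 13), (14, 29), (15, 12), (15, 13), (15, 29)]
Holes: [(0, 12), (0, 13), (0, 29), (1, 12), (1, 13), (1, 29), (2, 12), (2, 13), (2, 29), (3, 12), (3, 13), (3, 29), (4, 12), (4, 13), (4, 29), (5, 12), (5, 13), (5, 29), (6, 12), (6, 13), (6, 29), (7, 12), (7, 13), (7, 29), (8, 12), (8, 13), (8, 29), (9, 12), (9, 13), (9, 29), (10, 12), (10, 13), (10, 29), (11, 12), (11, 13), (11, 29), (12, 12), (12, 13), (12, 29), (13, 12), (13, 13), (13, 29), (14, 12), (14, 13), (14, 29), (15, 12), (15, 13), (15, 29)]

Answer: yes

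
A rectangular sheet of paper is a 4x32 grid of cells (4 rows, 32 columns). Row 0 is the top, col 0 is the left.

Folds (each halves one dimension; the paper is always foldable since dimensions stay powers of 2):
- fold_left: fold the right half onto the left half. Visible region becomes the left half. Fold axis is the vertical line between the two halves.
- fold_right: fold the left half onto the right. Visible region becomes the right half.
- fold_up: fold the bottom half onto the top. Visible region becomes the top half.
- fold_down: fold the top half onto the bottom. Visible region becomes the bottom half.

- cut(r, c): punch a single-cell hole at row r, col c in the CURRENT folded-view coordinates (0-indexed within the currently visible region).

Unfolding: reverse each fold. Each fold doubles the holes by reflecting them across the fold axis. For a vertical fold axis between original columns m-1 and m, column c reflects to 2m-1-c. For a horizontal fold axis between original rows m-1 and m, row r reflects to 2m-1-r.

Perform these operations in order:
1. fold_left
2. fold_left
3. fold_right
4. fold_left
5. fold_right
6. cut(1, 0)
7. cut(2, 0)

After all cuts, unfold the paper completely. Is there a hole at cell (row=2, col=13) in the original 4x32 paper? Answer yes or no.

Op 1 fold_left: fold axis v@16; visible region now rows[0,4) x cols[0,16) = 4x16
Op 2 fold_left: fold axis v@8; visible region now rows[0,4) x cols[0,8) = 4x8
Op 3 fold_right: fold axis v@4; visible region now rows[0,4) x cols[4,8) = 4x4
Op 4 fold_left: fold axis v@6; visible region now rows[0,4) x cols[4,6) = 4x2
Op 5 fold_right: fold axis v@5; visible region now rows[0,4) x cols[5,6) = 4x1
Op 6 cut(1, 0): punch at orig (1,5); cuts so far [(1, 5)]; region rows[0,4) x cols[5,6) = 4x1
Op 7 cut(2, 0): punch at orig (2,5); cuts so far [(1, 5), (2, 5)]; region rows[0,4) x cols[5,6) = 4x1
Unfold 1 (reflect across v@5): 4 holes -> [(1, 4), (1, 5), (2, 4), (2, 5)]
Unfold 2 (reflect across v@6): 8 holes -> [(1, 4), (1, 5), (1, 6), (1, 7), (2, 4), (2, 5), (2, 6), (2, 7)]
Unfold 3 (reflect across v@4): 16 holes -> [(1, 0), (1, 1), (1, 2), (1, 3), (1, 4), (1, 5), (1, 6), (1, 7), (2, 0), (2, 1), (2, 2), (2, 3), (2, 4), (2, 5), (2, 6), (2, 7)]
Unfold 4 (reflect across v@8): 32 holes -> [(1, 0), (1, 1), (1, 2), (1, 3), (1, 4), (1, 5), (1, 6), (1, 7), (1, 8), (1, 9), (1, 10), (1, 11), (1, 12), (1, 13), (1, 14), (1, 15), (2, 0), (2, 1), (2, 2), (2, 3), (2, 4), (2, 5), (2, 6), (2, 7), (2, 8), (2, 9), (2, 10), (2, 11), (2, 12), (2, 13), (2, 14), (2, 15)]
Unfold 5 (reflect across v@16): 64 holes -> [(1, 0), (1, 1), (1, 2), (1, 3), (1, 4), (1, 5), (1, 6), (1, 7), (1, 8), (1, 9), (1, 10), (1, 11), (1, 12), (1, 13), (1, 14), (1, 15), (1, 16), (1, 17), (1, 18), (1, 19), (1, 20), (1, 21), (1, 22), (1, 23), (1, 24), (1, 25), (1, 26), (1, 27), (1, 28), (1, 29), (1, 30), (1, 31), (2, 0), (2, 1), (2, 2), (2, 3), (2, 4), (2, 5), (2, 6), (2, 7), (2, 8), (2, 9), (2, 10), (2, 11), (2, 12), (2, 13), (2, 14), (2, 15), (2, 16), (2, 17), (2, 18), (2, 19), (2, 20), (2, 21), (2, 22), (2, 23), (2, 24), (2, 25), (2, 26), (2, 27), (2, 28), (2, 29), (2, 30), (2, 31)]
Holes: [(1, 0), (1, 1), (1, 2), (1, 3), (1, 4), (1, 5), (1, 6), (1, 7), (1, 8), (1, 9), (1, 10), (1, 11), (1, 12), (1, 13), (1, 14), (1, 15), (1, 16), (1, 17), (1, 18), (1, 19), (1, 20), (1, 21), (1, 22), (1, 23), (1, 24), (1, 25), (1, 26), (1, 27), (1, 28), (1, 29), (1, 30), (1, 31), (2, 0), (2, 1), (2, 2), (2, 3), (2, 4), (2, 5), (2, 6), (2, 7), (2, 8), (2, 9), (2, 10), (2, 11), (2, 12), (2, 13), (2, 14), (2, 15), (2, 16), (2, 17), (2, 18), (2, 19), (2, 20), (2, 21), (2, 22), (2, 23), (2, 24), (2, 25), (2, 26), (2, 27), (2, 28), (2, 29), (2, 30), (2, 31)]

Answer: yes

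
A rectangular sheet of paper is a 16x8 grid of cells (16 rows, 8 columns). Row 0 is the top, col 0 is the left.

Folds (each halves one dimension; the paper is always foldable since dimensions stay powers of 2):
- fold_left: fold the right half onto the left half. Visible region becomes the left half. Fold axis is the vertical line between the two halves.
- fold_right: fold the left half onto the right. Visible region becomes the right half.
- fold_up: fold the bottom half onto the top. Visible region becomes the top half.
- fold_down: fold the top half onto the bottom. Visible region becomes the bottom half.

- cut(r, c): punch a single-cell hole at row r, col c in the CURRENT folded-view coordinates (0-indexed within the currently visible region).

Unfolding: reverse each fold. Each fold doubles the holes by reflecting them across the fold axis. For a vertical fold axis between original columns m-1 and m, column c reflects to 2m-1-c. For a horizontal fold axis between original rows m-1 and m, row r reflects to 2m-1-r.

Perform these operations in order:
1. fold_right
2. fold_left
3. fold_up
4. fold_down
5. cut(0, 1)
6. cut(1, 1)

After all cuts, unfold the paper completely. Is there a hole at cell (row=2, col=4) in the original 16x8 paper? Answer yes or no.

Op 1 fold_right: fold axis v@4; visible region now rows[0,16) x cols[4,8) = 16x4
Op 2 fold_left: fold axis v@6; visible region now rows[0,16) x cols[4,6) = 16x2
Op 3 fold_up: fold axis h@8; visible region now rows[0,8) x cols[4,6) = 8x2
Op 4 fold_down: fold axis h@4; visible region now rows[4,8) x cols[4,6) = 4x2
Op 5 cut(0, 1): punch at orig (4,5); cuts so far [(4, 5)]; region rows[4,8) x cols[4,6) = 4x2
Op 6 cut(1, 1): punch at orig (5,5); cuts so far [(4, 5), (5, 5)]; region rows[4,8) x cols[4,6) = 4x2
Unfold 1 (reflect across h@4): 4 holes -> [(2, 5), (3, 5), (4, 5), (5, 5)]
Unfold 2 (reflect across h@8): 8 holes -> [(2, 5), (3, 5), (4, 5), (5, 5), (10, 5), (11, 5), (12, 5), (13, 5)]
Unfold 3 (reflect across v@6): 16 holes -> [(2, 5), (2, 6), (3, 5), (3, 6), (4, 5), (4, 6), (5, 5), (5, 6), (10, 5), (10, 6), (11, 5), (11, 6), (12, 5), (12, 6), (13, 5), (13, 6)]
Unfold 4 (reflect across v@4): 32 holes -> [(2, 1), (2, 2), (2, 5), (2, 6), (3, 1), (3, 2), (3, 5), (3, 6), (4, 1), (4, 2), (4, 5), (4, 6), (5, 1), (5, 2), (5, 5), (5, 6), (10, 1), (10, 2), (10, 5), (10, 6), (11, 1), (11, 2), (11, 5), (11, 6), (12, 1), (12, 2), (12, 5), (12, 6), (13, 1), (13, 2), (13, 5), (13, 6)]
Holes: [(2, 1), (2, 2), (2, 5), (2, 6), (3, 1), (3, 2), (3, 5), (3, 6), (4, 1), (4, 2), (4, 5), (4, 6), (5, 1), (5, 2), (5, 5), (5, 6), (10, 1), (10, 2), (10, 5), (10, 6), (11, 1), (11, 2), (11, 5), (11, 6), (12, 1), (12, 2), (12, 5), (12, 6), (13, 1), (13, 2), (13, 5), (13, 6)]

Answer: no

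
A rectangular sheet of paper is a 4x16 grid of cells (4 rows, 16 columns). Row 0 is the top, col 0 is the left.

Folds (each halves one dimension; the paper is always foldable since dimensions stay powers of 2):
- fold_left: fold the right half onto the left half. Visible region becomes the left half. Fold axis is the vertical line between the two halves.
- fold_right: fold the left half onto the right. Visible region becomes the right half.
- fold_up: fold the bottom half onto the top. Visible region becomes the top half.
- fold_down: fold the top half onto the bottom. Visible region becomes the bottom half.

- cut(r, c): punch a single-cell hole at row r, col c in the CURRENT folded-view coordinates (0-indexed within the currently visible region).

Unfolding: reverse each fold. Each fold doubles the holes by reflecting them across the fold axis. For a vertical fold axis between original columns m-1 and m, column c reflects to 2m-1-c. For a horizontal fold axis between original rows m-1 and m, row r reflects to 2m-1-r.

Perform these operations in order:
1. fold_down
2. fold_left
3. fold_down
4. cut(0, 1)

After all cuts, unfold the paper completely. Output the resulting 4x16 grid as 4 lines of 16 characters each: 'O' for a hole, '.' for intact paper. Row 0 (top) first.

Answer: .O............O.
.O............O.
.O............O.
.O............O.

Derivation:
Op 1 fold_down: fold axis h@2; visible region now rows[2,4) x cols[0,16) = 2x16
Op 2 fold_left: fold axis v@8; visible region now rows[2,4) x cols[0,8) = 2x8
Op 3 fold_down: fold axis h@3; visible region now rows[3,4) x cols[0,8) = 1x8
Op 4 cut(0, 1): punch at orig (3,1); cuts so far [(3, 1)]; region rows[3,4) x cols[0,8) = 1x8
Unfold 1 (reflect across h@3): 2 holes -> [(2, 1), (3, 1)]
Unfold 2 (reflect across v@8): 4 holes -> [(2, 1), (2, 14), (3, 1), (3, 14)]
Unfold 3 (reflect across h@2): 8 holes -> [(0, 1), (0, 14), (1, 1), (1, 14), (2, 1), (2, 14), (3, 1), (3, 14)]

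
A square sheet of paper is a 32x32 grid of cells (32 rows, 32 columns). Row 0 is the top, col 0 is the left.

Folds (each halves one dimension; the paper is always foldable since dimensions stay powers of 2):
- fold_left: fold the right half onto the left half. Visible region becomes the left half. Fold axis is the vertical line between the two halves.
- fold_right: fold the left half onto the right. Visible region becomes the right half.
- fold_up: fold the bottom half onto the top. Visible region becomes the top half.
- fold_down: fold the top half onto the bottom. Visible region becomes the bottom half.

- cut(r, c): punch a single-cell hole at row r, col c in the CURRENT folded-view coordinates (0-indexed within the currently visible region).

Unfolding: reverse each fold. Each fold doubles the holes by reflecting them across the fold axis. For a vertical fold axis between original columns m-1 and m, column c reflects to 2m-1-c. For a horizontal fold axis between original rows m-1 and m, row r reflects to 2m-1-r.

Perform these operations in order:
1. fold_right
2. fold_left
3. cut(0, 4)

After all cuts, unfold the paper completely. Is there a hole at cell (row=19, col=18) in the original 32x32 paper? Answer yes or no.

Answer: no

Derivation:
Op 1 fold_right: fold axis v@16; visible region now rows[0,32) x cols[16,32) = 32x16
Op 2 fold_left: fold axis v@24; visible region now rows[0,32) x cols[16,24) = 32x8
Op 3 cut(0, 4): punch at orig (0,20); cuts so far [(0, 20)]; region rows[0,32) x cols[16,24) = 32x8
Unfold 1 (reflect across v@24): 2 holes -> [(0, 20), (0, 27)]
Unfold 2 (reflect across v@16): 4 holes -> [(0, 4), (0, 11), (0, 20), (0, 27)]
Holes: [(0, 4), (0, 11), (0, 20), (0, 27)]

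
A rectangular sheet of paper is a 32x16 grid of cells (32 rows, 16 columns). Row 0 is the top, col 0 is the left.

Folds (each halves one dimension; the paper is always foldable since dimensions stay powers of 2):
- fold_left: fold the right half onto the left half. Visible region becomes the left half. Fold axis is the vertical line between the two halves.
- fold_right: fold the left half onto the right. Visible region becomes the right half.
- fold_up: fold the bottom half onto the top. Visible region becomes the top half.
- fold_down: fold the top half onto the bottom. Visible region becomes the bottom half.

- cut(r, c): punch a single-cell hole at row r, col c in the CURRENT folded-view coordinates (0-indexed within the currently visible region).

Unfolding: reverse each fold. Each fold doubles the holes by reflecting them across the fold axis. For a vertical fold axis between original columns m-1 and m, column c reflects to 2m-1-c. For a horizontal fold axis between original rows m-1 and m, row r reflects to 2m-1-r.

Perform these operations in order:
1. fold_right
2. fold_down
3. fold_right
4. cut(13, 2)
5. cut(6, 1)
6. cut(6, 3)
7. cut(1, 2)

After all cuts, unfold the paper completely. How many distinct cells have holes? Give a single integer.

Op 1 fold_right: fold axis v@8; visible region now rows[0,32) x cols[8,16) = 32x8
Op 2 fold_down: fold axis h@16; visible region now rows[16,32) x cols[8,16) = 16x8
Op 3 fold_right: fold axis v@12; visible region now rows[16,32) x cols[12,16) = 16x4
Op 4 cut(13, 2): punch at orig (29,14); cuts so far [(29, 14)]; region rows[16,32) x cols[12,16) = 16x4
Op 5 cut(6, 1): punch at orig (22,13); cuts so far [(22, 13), (29, 14)]; region rows[16,32) x cols[12,16) = 16x4
Op 6 cut(6, 3): punch at orig (22,15); cuts so far [(22, 13), (22, 15), (29, 14)]; region rows[16,32) x cols[12,16) = 16x4
Op 7 cut(1, 2): punch at orig (17,14); cuts so far [(17, 14), (22, 13), (22, 15), (29, 14)]; region rows[16,32) x cols[12,16) = 16x4
Unfold 1 (reflect across v@12): 8 holes -> [(17, 9), (17, 14), (22, 8), (22, 10), (22, 13), (22, 15), (29, 9), (29, 14)]
Unfold 2 (reflect across h@16): 16 holes -> [(2, 9), (2, 14), (9, 8), (9, 10), (9, 13), (9, 15), (14, 9), (14, 14), (17, 9), (17, 14), (22, 8), (22, 10), (22, 13), (22, 15), (29, 9), (29, 14)]
Unfold 3 (reflect across v@8): 32 holes -> [(2, 1), (2, 6), (2, 9), (2, 14), (9, 0), (9, 2), (9, 5), (9, 7), (9, 8), (9, 10), (9, 13), (9, 15), (14, 1), (14, 6), (14, 9), (14, 14), (17, 1), (17, 6), (17, 9), (17, 14), (22, 0), (22, 2), (22, 5), (22, 7), (22, 8), (22, 10), (22, 13), (22, 15), (29, 1), (29, 6), (29, 9), (29, 14)]

Answer: 32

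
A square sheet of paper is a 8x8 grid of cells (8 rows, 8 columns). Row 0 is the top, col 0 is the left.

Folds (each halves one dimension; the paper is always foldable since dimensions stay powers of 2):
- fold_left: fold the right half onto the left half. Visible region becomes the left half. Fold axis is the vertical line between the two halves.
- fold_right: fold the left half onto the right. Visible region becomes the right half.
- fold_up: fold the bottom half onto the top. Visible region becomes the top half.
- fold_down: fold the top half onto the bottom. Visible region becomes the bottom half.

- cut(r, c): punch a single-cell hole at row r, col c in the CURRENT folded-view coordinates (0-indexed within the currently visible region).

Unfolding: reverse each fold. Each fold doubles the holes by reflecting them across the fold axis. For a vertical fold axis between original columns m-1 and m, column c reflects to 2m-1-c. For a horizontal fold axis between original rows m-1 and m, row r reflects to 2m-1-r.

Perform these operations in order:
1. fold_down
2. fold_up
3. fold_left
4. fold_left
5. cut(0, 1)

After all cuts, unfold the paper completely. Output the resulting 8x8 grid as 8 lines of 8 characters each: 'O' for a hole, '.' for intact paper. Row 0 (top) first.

Answer: .OO..OO.
........
........
.OO..OO.
.OO..OO.
........
........
.OO..OO.

Derivation:
Op 1 fold_down: fold axis h@4; visible region now rows[4,8) x cols[0,8) = 4x8
Op 2 fold_up: fold axis h@6; visible region now rows[4,6) x cols[0,8) = 2x8
Op 3 fold_left: fold axis v@4; visible region now rows[4,6) x cols[0,4) = 2x4
Op 4 fold_left: fold axis v@2; visible region now rows[4,6) x cols[0,2) = 2x2
Op 5 cut(0, 1): punch at orig (4,1); cuts so far [(4, 1)]; region rows[4,6) x cols[0,2) = 2x2
Unfold 1 (reflect across v@2): 2 holes -> [(4, 1), (4, 2)]
Unfold 2 (reflect across v@4): 4 holes -> [(4, 1), (4, 2), (4, 5), (4, 6)]
Unfold 3 (reflect across h@6): 8 holes -> [(4, 1), (4, 2), (4, 5), (4, 6), (7, 1), (7, 2), (7, 5), (7, 6)]
Unfold 4 (reflect across h@4): 16 holes -> [(0, 1), (0, 2), (0, 5), (0, 6), (3, 1), (3, 2), (3, 5), (3, 6), (4, 1), (4, 2), (4, 5), (4, 6), (7, 1), (7, 2), (7, 5), (7, 6)]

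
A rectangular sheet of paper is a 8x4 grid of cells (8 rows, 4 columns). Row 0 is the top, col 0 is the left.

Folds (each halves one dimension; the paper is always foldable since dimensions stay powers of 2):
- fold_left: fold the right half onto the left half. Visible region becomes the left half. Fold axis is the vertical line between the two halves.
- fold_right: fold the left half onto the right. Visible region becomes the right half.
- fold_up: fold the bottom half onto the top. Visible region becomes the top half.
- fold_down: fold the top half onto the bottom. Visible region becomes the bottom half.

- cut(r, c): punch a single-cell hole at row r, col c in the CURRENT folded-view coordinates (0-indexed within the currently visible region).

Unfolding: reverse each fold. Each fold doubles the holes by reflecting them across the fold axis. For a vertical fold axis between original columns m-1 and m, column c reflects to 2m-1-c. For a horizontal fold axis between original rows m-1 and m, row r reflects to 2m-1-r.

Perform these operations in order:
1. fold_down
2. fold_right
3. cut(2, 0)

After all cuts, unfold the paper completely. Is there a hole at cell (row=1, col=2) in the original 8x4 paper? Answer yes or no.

Answer: yes

Derivation:
Op 1 fold_down: fold axis h@4; visible region now rows[4,8) x cols[0,4) = 4x4
Op 2 fold_right: fold axis v@2; visible region now rows[4,8) x cols[2,4) = 4x2
Op 3 cut(2, 0): punch at orig (6,2); cuts so far [(6, 2)]; region rows[4,8) x cols[2,4) = 4x2
Unfold 1 (reflect across v@2): 2 holes -> [(6, 1), (6, 2)]
Unfold 2 (reflect across h@4): 4 holes -> [(1, 1), (1, 2), (6, 1), (6, 2)]
Holes: [(1, 1), (1, 2), (6, 1), (6, 2)]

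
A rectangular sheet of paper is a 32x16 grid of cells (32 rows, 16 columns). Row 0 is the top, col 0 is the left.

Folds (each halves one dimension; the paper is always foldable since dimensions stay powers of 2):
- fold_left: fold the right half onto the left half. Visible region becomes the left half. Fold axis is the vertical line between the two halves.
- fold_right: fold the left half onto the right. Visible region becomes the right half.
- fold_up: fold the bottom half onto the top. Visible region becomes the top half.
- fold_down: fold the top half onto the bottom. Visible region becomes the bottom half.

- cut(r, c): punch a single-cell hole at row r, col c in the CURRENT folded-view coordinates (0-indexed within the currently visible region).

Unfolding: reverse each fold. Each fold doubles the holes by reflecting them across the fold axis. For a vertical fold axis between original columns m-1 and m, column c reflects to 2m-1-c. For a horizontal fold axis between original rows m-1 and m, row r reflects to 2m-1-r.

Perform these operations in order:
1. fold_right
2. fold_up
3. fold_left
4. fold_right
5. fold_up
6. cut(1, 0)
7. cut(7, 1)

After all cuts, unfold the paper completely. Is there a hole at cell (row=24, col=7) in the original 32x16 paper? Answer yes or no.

Op 1 fold_right: fold axis v@8; visible region now rows[0,32) x cols[8,16) = 32x8
Op 2 fold_up: fold axis h@16; visible region now rows[0,16) x cols[8,16) = 16x8
Op 3 fold_left: fold axis v@12; visible region now rows[0,16) x cols[8,12) = 16x4
Op 4 fold_right: fold axis v@10; visible region now rows[0,16) x cols[10,12) = 16x2
Op 5 fold_up: fold axis h@8; visible region now rows[0,8) x cols[10,12) = 8x2
Op 6 cut(1, 0): punch at orig (1,10); cuts so far [(1, 10)]; region rows[0,8) x cols[10,12) = 8x2
Op 7 cut(7, 1): punch at orig (7,11); cuts so far [(1, 10), (7, 11)]; region rows[0,8) x cols[10,12) = 8x2
Unfold 1 (reflect across h@8): 4 holes -> [(1, 10), (7, 11), (8, 11), (14, 10)]
Unfold 2 (reflect across v@10): 8 holes -> [(1, 9), (1, 10), (7, 8), (7, 11), (8, 8), (8, 11), (14, 9), (14, 10)]
Unfold 3 (reflect across v@12): 16 holes -> [(1, 9), (1, 10), (1, 13), (1, 14), (7, 8), (7, 11), (7, 12), (7, 15), (8, 8), (8, 11), (8, 12), (8, 15), (14, 9), (14, 10), (14, 13), (14, 14)]
Unfold 4 (reflect across h@16): 32 holes -> [(1, 9), (1, 10), (1, 13), (1, 14), (7, 8), (7, 11), (7, 12), (7, 15), (8, 8), (8, 11), (8, 12), (8, 15), (14, 9), (14, 10), (14, 13), (14, 14), (17, 9), (17, 10), (17, 13), (17, 14), (23, 8), (23, 11), (23, 12), (23, 15), (24, 8), (24, 11), (24, 12), (24, 15), (30, 9), (30, 10), (30, 13), (30, 14)]
Unfold 5 (reflect across v@8): 64 holes -> [(1, 1), (1, 2), (1, 5), (1, 6), (1, 9), (1, 10), (1, 13), (1, 14), (7, 0), (7, 3), (7, 4), (7, 7), (7, 8), (7, 11), (7, 12), (7, 15), (8, 0), (8, 3), (8, 4), (8, 7), (8, 8), (8, 11), (8, 12), (8, 15), (14, 1), (14, 2), (14, 5), (14, 6), (14, 9), (14, 10), (14, 13), (14, 14), (17, 1), (17, 2), (17, 5), (17, 6), (17, 9), (17, 10), (17, 13), (17, 14), (23, 0), (23, 3), (23, 4), (23, 7), (23, 8), (23, 11), (23, 12), (23, 15), (24, 0), (24, 3), (24, 4), (24, 7), (24, 8), (24, 11), (24, 12), (24, 15), (30, 1), (30, 2), (30, 5), (30, 6), (30, 9), (30, 10), (30, 13), (30, 14)]
Holes: [(1, 1), (1, 2), (1, 5), (1, 6), (1, 9), (1, 10), (1, 13), (1, 14), (7, 0), (7, 3), (7, 4), (7, 7), (7, 8), (7, 11), (7, 12), (7, 15), (8, 0), (8, 3), (8, 4), (8, 7), (8, 8), (8, 11), (8, 12), (8, 15), (14, 1), (14, 2), (14, 5), (14, 6), (14, 9), (14, 10), (14, 13), (14, 14), (17, 1), (17, 2), (17, 5), (17, 6), (17, 9), (17, 10), (17, 13), (17, 14), (23, 0), (23, 3), (23, 4), (23, 7), (23, 8), (23, 11), (23, 12), (23, 15), (24, 0), (24, 3), (24, 4), (24, 7), (24, 8), (24, 11), (24, 12), (24, 15), (30, 1), (30, 2), (30, 5), (30, 6), (30, 9), (30, 10), (30, 13), (30, 14)]

Answer: yes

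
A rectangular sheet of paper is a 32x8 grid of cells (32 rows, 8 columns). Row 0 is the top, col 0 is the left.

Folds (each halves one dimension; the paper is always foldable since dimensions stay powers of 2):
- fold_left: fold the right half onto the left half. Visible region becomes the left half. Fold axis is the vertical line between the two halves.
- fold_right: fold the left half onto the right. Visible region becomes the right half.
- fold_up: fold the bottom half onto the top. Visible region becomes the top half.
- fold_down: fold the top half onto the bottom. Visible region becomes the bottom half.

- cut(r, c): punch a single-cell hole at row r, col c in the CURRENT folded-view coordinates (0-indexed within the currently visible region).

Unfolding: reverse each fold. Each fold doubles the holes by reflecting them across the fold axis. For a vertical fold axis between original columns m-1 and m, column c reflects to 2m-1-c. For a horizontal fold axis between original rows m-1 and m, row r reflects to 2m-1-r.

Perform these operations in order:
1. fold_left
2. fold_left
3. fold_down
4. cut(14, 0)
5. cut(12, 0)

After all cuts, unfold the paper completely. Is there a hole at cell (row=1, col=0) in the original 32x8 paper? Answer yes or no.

Op 1 fold_left: fold axis v@4; visible region now rows[0,32) x cols[0,4) = 32x4
Op 2 fold_left: fold axis v@2; visible region now rows[0,32) x cols[0,2) = 32x2
Op 3 fold_down: fold axis h@16; visible region now rows[16,32) x cols[0,2) = 16x2
Op 4 cut(14, 0): punch at orig (30,0); cuts so far [(30, 0)]; region rows[16,32) x cols[0,2) = 16x2
Op 5 cut(12, 0): punch at orig (28,0); cuts so far [(28, 0), (30, 0)]; region rows[16,32) x cols[0,2) = 16x2
Unfold 1 (reflect across h@16): 4 holes -> [(1, 0), (3, 0), (28, 0), (30, 0)]
Unfold 2 (reflect across v@2): 8 holes -> [(1, 0), (1, 3), (3, 0), (3, 3), (28, 0), (28, 3), (30, 0), (30, 3)]
Unfold 3 (reflect across v@4): 16 holes -> [(1, 0), (1, 3), (1, 4), (1, 7), (3, 0), (3, 3), (3, 4), (3, 7), (28, 0), (28, 3), (28, 4), (28, 7), (30, 0), (30, 3), (30, 4), (30, 7)]
Holes: [(1, 0), (1, 3), (1, 4), (1, 7), (3, 0), (3, 3), (3, 4), (3, 7), (28, 0), (28, 3), (28, 4), (28, 7), (30, 0), (30, 3), (30, 4), (30, 7)]

Answer: yes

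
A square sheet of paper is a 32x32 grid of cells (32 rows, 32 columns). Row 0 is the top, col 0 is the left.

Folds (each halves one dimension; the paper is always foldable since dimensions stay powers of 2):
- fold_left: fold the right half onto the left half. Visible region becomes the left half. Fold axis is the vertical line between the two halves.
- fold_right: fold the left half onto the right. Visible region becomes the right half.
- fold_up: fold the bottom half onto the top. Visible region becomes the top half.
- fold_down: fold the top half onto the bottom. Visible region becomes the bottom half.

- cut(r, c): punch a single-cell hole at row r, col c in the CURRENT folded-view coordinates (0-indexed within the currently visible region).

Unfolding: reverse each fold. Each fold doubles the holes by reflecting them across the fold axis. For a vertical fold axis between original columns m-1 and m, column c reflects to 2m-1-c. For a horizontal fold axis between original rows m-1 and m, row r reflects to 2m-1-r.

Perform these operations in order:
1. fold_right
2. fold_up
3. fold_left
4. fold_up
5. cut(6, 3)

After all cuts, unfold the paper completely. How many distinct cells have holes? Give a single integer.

Op 1 fold_right: fold axis v@16; visible region now rows[0,32) x cols[16,32) = 32x16
Op 2 fold_up: fold axis h@16; visible region now rows[0,16) x cols[16,32) = 16x16
Op 3 fold_left: fold axis v@24; visible region now rows[0,16) x cols[16,24) = 16x8
Op 4 fold_up: fold axis h@8; visible region now rows[0,8) x cols[16,24) = 8x8
Op 5 cut(6, 3): punch at orig (6,19); cuts so far [(6, 19)]; region rows[0,8) x cols[16,24) = 8x8
Unfold 1 (reflect across h@8): 2 holes -> [(6, 19), (9, 19)]
Unfold 2 (reflect across v@24): 4 holes -> [(6, 19), (6, 28), (9, 19), (9, 28)]
Unfold 3 (reflect across h@16): 8 holes -> [(6, 19), (6, 28), (9, 19), (9, 28), (22, 19), (22, 28), (25, 19), (25, 28)]
Unfold 4 (reflect across v@16): 16 holes -> [(6, 3), (6, 12), (6, 19), (6, 28), (9, 3), (9, 12), (9, 19), (9, 28), (22, 3), (22, 12), (22, 19), (22, 28), (25, 3), (25, 12), (25, 19), (25, 28)]

Answer: 16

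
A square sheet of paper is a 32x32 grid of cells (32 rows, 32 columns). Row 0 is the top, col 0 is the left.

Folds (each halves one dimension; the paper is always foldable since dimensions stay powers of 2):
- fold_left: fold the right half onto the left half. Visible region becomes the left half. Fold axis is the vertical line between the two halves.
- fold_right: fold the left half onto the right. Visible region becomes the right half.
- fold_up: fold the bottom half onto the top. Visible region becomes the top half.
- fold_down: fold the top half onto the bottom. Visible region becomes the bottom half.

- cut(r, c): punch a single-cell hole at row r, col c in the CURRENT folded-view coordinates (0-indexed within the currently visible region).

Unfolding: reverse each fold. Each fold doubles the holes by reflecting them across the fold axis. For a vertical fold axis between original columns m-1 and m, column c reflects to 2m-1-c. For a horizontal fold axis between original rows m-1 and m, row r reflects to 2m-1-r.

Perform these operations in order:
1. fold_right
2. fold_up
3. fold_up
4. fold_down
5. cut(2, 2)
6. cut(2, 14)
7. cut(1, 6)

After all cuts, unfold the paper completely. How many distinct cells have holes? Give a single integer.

Answer: 48

Derivation:
Op 1 fold_right: fold axis v@16; visible region now rows[0,32) x cols[16,32) = 32x16
Op 2 fold_up: fold axis h@16; visible region now rows[0,16) x cols[16,32) = 16x16
Op 3 fold_up: fold axis h@8; visible region now rows[0,8) x cols[16,32) = 8x16
Op 4 fold_down: fold axis h@4; visible region now rows[4,8) x cols[16,32) = 4x16
Op 5 cut(2, 2): punch at orig (6,18); cuts so far [(6, 18)]; region rows[4,8) x cols[16,32) = 4x16
Op 6 cut(2, 14): punch at orig (6,30); cuts so far [(6, 18), (6, 30)]; region rows[4,8) x cols[16,32) = 4x16
Op 7 cut(1, 6): punch at orig (5,22); cuts so far [(5, 22), (6, 18), (6, 30)]; region rows[4,8) x cols[16,32) = 4x16
Unfold 1 (reflect across h@4): 6 holes -> [(1, 18), (1, 30), (2, 22), (5, 22), (6, 18), (6, 30)]
Unfold 2 (reflect across h@8): 12 holes -> [(1, 18), (1, 30), (2, 22), (5, 22), (6, 18), (6, 30), (9, 18), (9, 30), (10, 22), (13, 22), (14, 18), (14, 30)]
Unfold 3 (reflect across h@16): 24 holes -> [(1, 18), (1, 30), (2, 22), (5, 22), (6, 18), (6, 30), (9, 18), (9, 30), (10, 22), (13, 22), (14, 18), (14, 30), (17, 18), (17, 30), (18, 22), (21, 22), (22, 18), (22, 30), (25, 18), (25, 30), (26, 22), (29, 22), (30, 18), (30, 30)]
Unfold 4 (reflect across v@16): 48 holes -> [(1, 1), (1, 13), (1, 18), (1, 30), (2, 9), (2, 22), (5, 9), (5, 22), (6, 1), (6, 13), (6, 18), (6, 30), (9, 1), (9, 13), (9, 18), (9, 30), (10, 9), (10, 22), (13, 9), (13, 22), (14, 1), (14, 13), (14, 18), (14, 30), (17, 1), (17, 13), (17, 18), (17, 30), (18, 9), (18, 22), (21, 9), (21, 22), (22, 1), (22, 13), (22, 18), (22, 30), (25, 1), (25, 13), (25, 18), (25, 30), (26, 9), (26, 22), (29, 9), (29, 22), (30, 1), (30, 13), (30, 18), (30, 30)]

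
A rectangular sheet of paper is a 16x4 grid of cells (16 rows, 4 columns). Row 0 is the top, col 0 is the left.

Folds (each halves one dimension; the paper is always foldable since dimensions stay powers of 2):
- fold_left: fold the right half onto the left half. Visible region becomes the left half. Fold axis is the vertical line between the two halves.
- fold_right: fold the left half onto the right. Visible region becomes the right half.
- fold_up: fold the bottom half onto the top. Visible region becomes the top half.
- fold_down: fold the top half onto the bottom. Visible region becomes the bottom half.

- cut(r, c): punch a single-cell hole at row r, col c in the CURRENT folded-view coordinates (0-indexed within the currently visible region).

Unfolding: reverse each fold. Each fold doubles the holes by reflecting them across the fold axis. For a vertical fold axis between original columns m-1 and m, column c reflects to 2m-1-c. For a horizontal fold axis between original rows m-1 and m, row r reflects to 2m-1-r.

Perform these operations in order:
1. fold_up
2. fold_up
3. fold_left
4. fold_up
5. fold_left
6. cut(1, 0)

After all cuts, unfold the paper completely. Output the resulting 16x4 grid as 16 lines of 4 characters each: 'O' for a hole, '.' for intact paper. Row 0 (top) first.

Op 1 fold_up: fold axis h@8; visible region now rows[0,8) x cols[0,4) = 8x4
Op 2 fold_up: fold axis h@4; visible region now rows[0,4) x cols[0,4) = 4x4
Op 3 fold_left: fold axis v@2; visible region now rows[0,4) x cols[0,2) = 4x2
Op 4 fold_up: fold axis h@2; visible region now rows[0,2) x cols[0,2) = 2x2
Op 5 fold_left: fold axis v@1; visible region now rows[0,2) x cols[0,1) = 2x1
Op 6 cut(1, 0): punch at orig (1,0); cuts so far [(1, 0)]; region rows[0,2) x cols[0,1) = 2x1
Unfold 1 (reflect across v@1): 2 holes -> [(1, 0), (1, 1)]
Unfold 2 (reflect across h@2): 4 holes -> [(1, 0), (1, 1), (2, 0), (2, 1)]
Unfold 3 (reflect across v@2): 8 holes -> [(1, 0), (1, 1), (1, 2), (1, 3), (2, 0), (2, 1), (2, 2), (2, 3)]
Unfold 4 (reflect across h@4): 16 holes -> [(1, 0), (1, 1), (1, 2), (1, 3), (2, 0), (2, 1), (2, 2), (2, 3), (5, 0), (5, 1), (5, 2), (5, 3), (6, 0), (6, 1), (6, 2), (6, 3)]
Unfold 5 (reflect across h@8): 32 holes -> [(1, 0), (1, 1), (1, 2), (1, 3), (2, 0), (2, 1), (2, 2), (2, 3), (5, 0), (5, 1), (5, 2), (5, 3), (6, 0), (6, 1), (6, 2), (6, 3), (9, 0), (9, 1), (9, 2), (9, 3), (10, 0), (10, 1), (10, 2), (10, 3), (13, 0), (13, 1), (13, 2), (13, 3), (14, 0), (14, 1), (14, 2), (14, 3)]

Answer: ....
OOOO
OOOO
....
....
OOOO
OOOO
....
....
OOOO
OOOO
....
....
OOOO
OOOO
....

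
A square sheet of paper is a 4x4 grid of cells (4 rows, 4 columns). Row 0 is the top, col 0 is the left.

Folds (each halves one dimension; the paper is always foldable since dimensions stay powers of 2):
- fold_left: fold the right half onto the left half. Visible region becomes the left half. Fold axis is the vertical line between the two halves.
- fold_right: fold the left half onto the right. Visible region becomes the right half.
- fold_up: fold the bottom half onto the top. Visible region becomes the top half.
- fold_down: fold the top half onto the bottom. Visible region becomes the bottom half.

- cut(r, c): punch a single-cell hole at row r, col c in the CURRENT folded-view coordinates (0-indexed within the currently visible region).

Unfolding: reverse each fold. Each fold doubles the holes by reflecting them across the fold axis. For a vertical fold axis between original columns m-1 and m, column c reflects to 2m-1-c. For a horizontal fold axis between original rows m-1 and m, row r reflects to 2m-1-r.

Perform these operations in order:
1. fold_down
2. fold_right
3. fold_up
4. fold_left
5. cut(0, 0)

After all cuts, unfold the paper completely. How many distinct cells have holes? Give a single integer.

Answer: 16

Derivation:
Op 1 fold_down: fold axis h@2; visible region now rows[2,4) x cols[0,4) = 2x4
Op 2 fold_right: fold axis v@2; visible region now rows[2,4) x cols[2,4) = 2x2
Op 3 fold_up: fold axis h@3; visible region now rows[2,3) x cols[2,4) = 1x2
Op 4 fold_left: fold axis v@3; visible region now rows[2,3) x cols[2,3) = 1x1
Op 5 cut(0, 0): punch at orig (2,2); cuts so far [(2, 2)]; region rows[2,3) x cols[2,3) = 1x1
Unfold 1 (reflect across v@3): 2 holes -> [(2, 2), (2, 3)]
Unfold 2 (reflect across h@3): 4 holes -> [(2, 2), (2, 3), (3, 2), (3, 3)]
Unfold 3 (reflect across v@2): 8 holes -> [(2, 0), (2, 1), (2, 2), (2, 3), (3, 0), (3, 1), (3, 2), (3, 3)]
Unfold 4 (reflect across h@2): 16 holes -> [(0, 0), (0, 1), (0, 2), (0, 3), (1, 0), (1, 1), (1, 2), (1, 3), (2, 0), (2, 1), (2, 2), (2, 3), (3, 0), (3, 1), (3, 2), (3, 3)]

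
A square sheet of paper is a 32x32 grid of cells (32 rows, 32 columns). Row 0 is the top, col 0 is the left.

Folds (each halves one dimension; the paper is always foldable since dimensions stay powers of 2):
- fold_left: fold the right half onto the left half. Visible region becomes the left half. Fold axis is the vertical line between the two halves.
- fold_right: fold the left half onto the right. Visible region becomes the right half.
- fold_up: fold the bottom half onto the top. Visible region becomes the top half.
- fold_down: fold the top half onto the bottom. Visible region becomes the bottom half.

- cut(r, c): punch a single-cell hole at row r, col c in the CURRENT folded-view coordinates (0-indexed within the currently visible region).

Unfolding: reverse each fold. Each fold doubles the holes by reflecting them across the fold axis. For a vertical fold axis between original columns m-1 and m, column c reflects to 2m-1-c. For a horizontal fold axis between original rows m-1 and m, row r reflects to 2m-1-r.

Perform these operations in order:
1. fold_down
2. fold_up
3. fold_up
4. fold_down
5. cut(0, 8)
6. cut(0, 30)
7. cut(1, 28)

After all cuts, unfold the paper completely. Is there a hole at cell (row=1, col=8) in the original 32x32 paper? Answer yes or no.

Answer: yes

Derivation:
Op 1 fold_down: fold axis h@16; visible region now rows[16,32) x cols[0,32) = 16x32
Op 2 fold_up: fold axis h@24; visible region now rows[16,24) x cols[0,32) = 8x32
Op 3 fold_up: fold axis h@20; visible region now rows[16,20) x cols[0,32) = 4x32
Op 4 fold_down: fold axis h@18; visible region now rows[18,20) x cols[0,32) = 2x32
Op 5 cut(0, 8): punch at orig (18,8); cuts so far [(18, 8)]; region rows[18,20) x cols[0,32) = 2x32
Op 6 cut(0, 30): punch at orig (18,30); cuts so far [(18, 8), (18, 30)]; region rows[18,20) x cols[0,32) = 2x32
Op 7 cut(1, 28): punch at orig (19,28); cuts so far [(18, 8), (18, 30), (19, 28)]; region rows[18,20) x cols[0,32) = 2x32
Unfold 1 (reflect across h@18): 6 holes -> [(16, 28), (17, 8), (17, 30), (18, 8), (18, 30), (19, 28)]
Unfold 2 (reflect across h@20): 12 holes -> [(16, 28), (17, 8), (17, 30), (18, 8), (18, 30), (19, 28), (20, 28), (21, 8), (21, 30), (22, 8), (22, 30), (23, 28)]
Unfold 3 (reflect across h@24): 24 holes -> [(16, 28), (17, 8), (17, 30), (18, 8), (18, 30), (19, 28), (20, 28), (21, 8), (21, 30), (22, 8), (22, 30), (23, 28), (24, 28), (25, 8), (25, 30), (26, 8), (26, 30), (27, 28), (28, 28), (29, 8), (29, 30), (30, 8), (30, 30), (31, 28)]
Unfold 4 (reflect across h@16): 48 holes -> [(0, 28), (1, 8), (1, 30), (2, 8), (2, 30), (3, 28), (4, 28), (5, 8), (5, 30), (6, 8), (6, 30), (7, 28), (8, 28), (9, 8), (9, 30), (10, 8), (10, 30), (11, 28), (12, 28), (13, 8), (13, 30), (14, 8), (14, 30), (15, 28), (16, 28), (17, 8), (17, 30), (18, 8), (18, 30), (19, 28), (20, 28), (21, 8), (21, 30), (22, 8), (22, 30), (23, 28), (24, 28), (25, 8), (25, 30), (26, 8), (26, 30), (27, 28), (28, 28), (29, 8), (29, 30), (30, 8), (30, 30), (31, 28)]
Holes: [(0, 28), (1, 8), (1, 30), (2, 8), (2, 30), (3, 28), (4, 28), (5, 8), (5, 30), (6, 8), (6, 30), (7, 28), (8, 28), (9, 8), (9, 30), (10, 8), (10, 30), (11, 28), (12, 28), (13, 8), (13, 30), (14, 8), (14, 30), (15, 28), (16, 28), (17, 8), (17, 30), (18, 8), (18, 30), (19, 28), (20, 28), (21, 8), (21, 30), (22, 8), (22, 30), (23, 28), (24, 28), (25, 8), (25, 30), (26, 8), (26, 30), (27, 28), (28, 28), (29, 8), (29, 30), (30, 8), (30, 30), (31, 28)]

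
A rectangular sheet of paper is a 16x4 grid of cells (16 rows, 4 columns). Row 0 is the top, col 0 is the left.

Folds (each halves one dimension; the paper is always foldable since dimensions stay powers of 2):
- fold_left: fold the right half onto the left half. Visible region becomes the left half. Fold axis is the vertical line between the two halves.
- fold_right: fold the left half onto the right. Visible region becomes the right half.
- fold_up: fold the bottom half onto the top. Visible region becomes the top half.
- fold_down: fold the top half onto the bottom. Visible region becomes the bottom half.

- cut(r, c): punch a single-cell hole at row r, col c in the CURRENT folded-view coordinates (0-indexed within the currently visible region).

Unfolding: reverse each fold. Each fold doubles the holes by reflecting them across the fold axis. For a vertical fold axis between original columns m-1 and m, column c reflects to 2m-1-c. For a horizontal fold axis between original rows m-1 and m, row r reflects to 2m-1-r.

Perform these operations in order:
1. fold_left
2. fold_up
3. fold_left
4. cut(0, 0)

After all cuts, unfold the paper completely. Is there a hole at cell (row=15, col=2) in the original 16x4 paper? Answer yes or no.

Op 1 fold_left: fold axis v@2; visible region now rows[0,16) x cols[0,2) = 16x2
Op 2 fold_up: fold axis h@8; visible region now rows[0,8) x cols[0,2) = 8x2
Op 3 fold_left: fold axis v@1; visible region now rows[0,8) x cols[0,1) = 8x1
Op 4 cut(0, 0): punch at orig (0,0); cuts so far [(0, 0)]; region rows[0,8) x cols[0,1) = 8x1
Unfold 1 (reflect across v@1): 2 holes -> [(0, 0), (0, 1)]
Unfold 2 (reflect across h@8): 4 holes -> [(0, 0), (0, 1), (15, 0), (15, 1)]
Unfold 3 (reflect across v@2): 8 holes -> [(0, 0), (0, 1), (0, 2), (0, 3), (15, 0), (15, 1), (15, 2), (15, 3)]
Holes: [(0, 0), (0, 1), (0, 2), (0, 3), (15, 0), (15, 1), (15, 2), (15, 3)]

Answer: yes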